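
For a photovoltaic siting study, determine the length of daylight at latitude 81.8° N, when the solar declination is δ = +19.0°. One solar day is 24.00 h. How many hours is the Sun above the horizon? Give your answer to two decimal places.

Sunrise equation: cos h₀ = −tan ϕ · tan δ = -2.3895 ≤ −1, so the Sun never sets (polar day) and h₀ = π.
Daylight = 2h₀/(2π) × 24.00 h = (3.1416/π) × 24.00 = 24.00 h.

24.00 h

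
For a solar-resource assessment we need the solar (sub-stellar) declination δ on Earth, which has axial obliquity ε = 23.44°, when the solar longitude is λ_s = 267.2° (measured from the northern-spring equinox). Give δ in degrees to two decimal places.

δ = -23.41°

sin δ = sin ε · sin λ_s = sin 23.44° × sin 267.2° = -0.397314.
δ = arcsin(-0.397314) = -23.41°.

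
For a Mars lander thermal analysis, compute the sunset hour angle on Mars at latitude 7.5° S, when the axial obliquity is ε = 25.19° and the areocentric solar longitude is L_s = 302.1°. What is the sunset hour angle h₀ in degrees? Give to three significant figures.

h₀ = 92.9°

sin δ = sin 25.19° × sin 302.1° = -0.36055, so δ = -21.134°.
cos h₀ = −tan ϕ · tan δ = −tan(-7.5°) × tan(-21.134°) = -0.0509, so h₀ = 1.6217 rad = 92.92°.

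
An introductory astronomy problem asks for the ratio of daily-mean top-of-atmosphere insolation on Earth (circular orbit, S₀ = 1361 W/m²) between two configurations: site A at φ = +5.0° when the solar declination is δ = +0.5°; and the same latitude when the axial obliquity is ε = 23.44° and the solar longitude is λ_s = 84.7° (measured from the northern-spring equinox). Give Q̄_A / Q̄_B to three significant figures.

Q̄_A / Q̄_B ≈ 1.03

— Configuration A (φ=+5.0°):
cos H₀ = −tan(+5.0°) tan(+0.500°) = -0.0008, H₀ = 1.5716 rad.
Bracket: H₀ sin φ sin δ + cos φ cos δ sin H₀ = 1.5716×0.08716×0.00873 + 0.99619×0.99996×1.00000 = 0.001196 + 0.996150 = 0.997346.
Q̄ = (S₀/π) × [bracket] = (1361/π) × 0.997346 = 432.07 W/m².
— Configuration B (φ=+5.0°):
Solar declination: sin δ = sin ε · sin λ_s = sin 23.44° × sin 84.7° = 0.39609, so δ = +23.334°.
cos H₀ = −tan(+5.0°) tan(+23.334°) = -0.0377, H₀ = 1.6085 rad.
Bracket: H₀ sin φ sin δ + cos φ cos δ sin H₀ = 1.6085×0.08716×0.39609 + 0.99619×0.91821×0.99929 = 0.055531 + 0.914062 = 0.969593.
Q̄ = (S₀/π) × [bracket] = (1361/π) × 0.969593 = 420.05 W/m².
Ratio Q̄_A / Q̄_B = 432.07 / 420.05 = 1.029.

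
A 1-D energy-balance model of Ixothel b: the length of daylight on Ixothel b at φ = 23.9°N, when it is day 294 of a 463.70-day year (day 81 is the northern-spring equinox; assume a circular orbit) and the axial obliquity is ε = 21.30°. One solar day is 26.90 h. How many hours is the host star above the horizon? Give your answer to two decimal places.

13.80 h

Solar longitude: λ_s = 360° × (294 − 81)/463.70 = 165.366°.
sin δ = sin 21.30° × sin 165.366° = 0.09178, so δ = +5.266°.
cos H₀ = −tan φ · tan δ = −tan(+23.9°) × tan(+5.266°) = -0.0408, so H₀ = 1.6116 rad = 92.34°.
Daylight = 2H₀/(2π) × 26.90 h = (1.6116/π) × 26.90 = 13.80 h.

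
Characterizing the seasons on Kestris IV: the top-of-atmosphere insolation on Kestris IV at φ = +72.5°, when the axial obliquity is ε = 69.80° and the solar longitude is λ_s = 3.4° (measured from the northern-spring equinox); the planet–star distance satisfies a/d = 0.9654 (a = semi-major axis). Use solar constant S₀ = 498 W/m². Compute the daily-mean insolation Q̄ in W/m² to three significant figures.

Solar declination: sin δ = sin ε · sin λ_s = sin 69.80° × sin 3.4° = 0.05566, so δ = +3.191°.
cos H₀ = −tan(+72.5°) tan(+3.191°) = -0.1768, H₀ = 1.7485 rad.
Bracket: H₀ sin φ sin δ + cos φ cos δ sin H₀ = 1.7485×0.95372×0.05566 + 0.30071×0.99845×0.98425 = 0.092817 + 0.295515 = 0.388332.
Inverse-square distance factor (a/d)² = 0.9654² = 0.931997.
Q̄ = (S₀/π) × 0.931997 × [bracket] = (498/π) × 0.931997 × 0.388332 = 57.37 W/m².

Q̄ ≈ 57.4 W/m²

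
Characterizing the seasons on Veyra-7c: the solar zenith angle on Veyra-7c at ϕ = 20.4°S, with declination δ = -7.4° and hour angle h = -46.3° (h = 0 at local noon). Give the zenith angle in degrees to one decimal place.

cos θ_z = sin ϕ sin δ + cos ϕ cos δ cos h = 0.044895 + 0.642158 = 0.687053.
θ_z = arccos(0.687053) = 46.6°.

θ_z = 46.6°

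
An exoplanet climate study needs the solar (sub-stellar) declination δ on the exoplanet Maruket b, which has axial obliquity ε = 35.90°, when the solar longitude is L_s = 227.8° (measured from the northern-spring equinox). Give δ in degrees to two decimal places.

δ = -25.75°

sin δ = sin ε · sin L_s = sin 35.90° × sin 227.8° = -0.434387.
δ = arcsin(-0.434387) = -25.75°.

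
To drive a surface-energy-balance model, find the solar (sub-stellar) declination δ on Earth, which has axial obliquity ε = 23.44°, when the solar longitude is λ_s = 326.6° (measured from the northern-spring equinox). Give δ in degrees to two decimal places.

sin δ = sin ε · sin λ_s = sin 23.44° × sin 326.6° = -0.218975.
δ = arcsin(-0.218975) = -12.65°.

δ = -12.65°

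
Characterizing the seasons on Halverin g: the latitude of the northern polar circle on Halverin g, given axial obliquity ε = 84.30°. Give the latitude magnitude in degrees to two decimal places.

The polar circle is the lowest latitude that experiences at least one full rotation of continuous daylight at the northern-summer solstice; it lies at |ϕ| = 90° − ε = 90° − 84.30° = 5.70°.

5.70°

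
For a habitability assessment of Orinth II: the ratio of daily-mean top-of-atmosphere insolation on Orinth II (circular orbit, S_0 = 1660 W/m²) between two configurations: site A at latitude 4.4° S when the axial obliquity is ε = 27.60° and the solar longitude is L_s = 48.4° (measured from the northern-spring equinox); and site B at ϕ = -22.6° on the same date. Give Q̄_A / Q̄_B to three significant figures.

Q̄_A / Q̄_B ≈ 1.34

— Configuration A (ϕ=-4.4°):
Solar declination: sin δ = sin ε · sin L_s = sin 27.60° × sin 48.4° = 0.34645, so δ = +20.270°.
cos h₀ = −tan(-4.4°) tan(+20.270°) = 0.0284, h₀ = 1.5424 rad.
Bracket: h₀ sin ϕ sin δ + cos ϕ cos δ sin h₀ = 1.5424×-0.07672×0.34645 + 0.99705×0.93807×0.99960 = -0.040996 + 0.934929 = 0.893933.
Q̄ = (S_0/π) × [bracket] = (1660/π) × 0.893933 = 472.35 W/m².
— Configuration B (ϕ=-22.6°):
cos h₀ = −tan(-22.6°) tan(+20.270°) = 0.1537, h₀ = 1.4164 rad.
Bracket: h₀ sin ϕ sin δ + cos ϕ cos δ sin h₀ = 1.4164×-0.38430×0.34645 + 0.92321×0.93807×0.98811 = -0.188581 + 0.855738 = 0.667157.
Q̄ = (S_0/π) × [bracket] = (1660/π) × 0.667157 = 352.52 W/m².
Ratio Q̄_A / Q̄_B = 472.35 / 352.52 = 1.340.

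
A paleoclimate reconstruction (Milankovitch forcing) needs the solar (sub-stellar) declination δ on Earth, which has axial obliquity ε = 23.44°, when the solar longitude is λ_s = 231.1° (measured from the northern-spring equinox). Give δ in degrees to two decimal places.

δ = -18.03°

sin δ = sin ε · sin λ_s = sin 23.44° × sin 231.1° = -0.309576.
δ = arcsin(-0.309576) = -18.03°.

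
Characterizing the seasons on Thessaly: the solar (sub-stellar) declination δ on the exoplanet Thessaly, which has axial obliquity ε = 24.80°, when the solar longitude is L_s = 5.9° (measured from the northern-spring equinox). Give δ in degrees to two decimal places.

sin δ = sin ε · sin L_s = sin 24.80° × sin 5.9° = 0.043117.
δ = arcsin(0.043117) = +2.47°.

δ = +2.47°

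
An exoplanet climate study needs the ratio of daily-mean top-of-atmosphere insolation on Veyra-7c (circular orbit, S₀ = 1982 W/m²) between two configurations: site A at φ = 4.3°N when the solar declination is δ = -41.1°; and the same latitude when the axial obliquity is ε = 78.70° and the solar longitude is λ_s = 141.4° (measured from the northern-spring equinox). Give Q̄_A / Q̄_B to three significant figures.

— Configuration A (φ=+4.3°):
cos H₀ = −tan(+4.3°) tan(-41.100°) = 0.0656, H₀ = 1.5052 rad.
Bracket: H₀ sin φ sin δ + cos φ cos δ sin H₀ = 1.5052×0.07498×-0.65738 + 0.99719×0.75356×0.99785 = -0.074192 + 0.749827 = 0.675635.
Q̄ = (S₀/π) × [bracket] = (1982/π) × 0.675635 = 426.25 W/m².
— Configuration B (φ=+4.3°):
Solar declination: sin δ = sin ε · sin λ_s = sin 78.70° × sin 141.4° = 0.61179, so δ = +37.719°.
cos H₀ = −tan(+4.3°) tan(+37.719°) = -0.0582, H₀ = 1.6290 rad.
Bracket: H₀ sin φ sin δ + cos φ cos δ sin H₀ = 1.6290×0.07498×0.61179 + 0.99719×0.79102×0.99831 = 0.074726 + 0.787464 = 0.862190.
Q̄ = (S₀/π) × [bracket] = (1982/π) × 0.862190 = 543.95 W/m².
Ratio Q̄_A / Q̄_B = 426.25 / 543.95 = 0.7836.

Q̄_A / Q̄_B ≈ 0.784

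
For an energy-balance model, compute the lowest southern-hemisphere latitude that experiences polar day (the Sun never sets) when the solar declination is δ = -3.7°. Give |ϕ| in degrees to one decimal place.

Polar day requires cos h₀ = −tan ϕ tan δ ≤ −1, i.e. tan ϕ tan δ ≥ 1.
The boundary is |tan ϕ| · |tan δ| = 1, so |ϕ| = 90° − |δ| = 90° − 3.7° = 86.3° in the southern hemisphere.

|ϕ| = 86.3°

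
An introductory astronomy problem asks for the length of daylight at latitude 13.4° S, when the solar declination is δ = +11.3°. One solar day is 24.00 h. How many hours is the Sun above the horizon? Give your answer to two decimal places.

cos h₀ = −tan ϕ · tan δ = −tan(-13.4°) × tan(+11.300°) = 0.0476, so h₀ = 1.5232 rad = 87.27°.
Daylight = 2h₀/(2π) × 24.00 h = (1.5232/π) × 24.00 = 11.64 h.

11.64 h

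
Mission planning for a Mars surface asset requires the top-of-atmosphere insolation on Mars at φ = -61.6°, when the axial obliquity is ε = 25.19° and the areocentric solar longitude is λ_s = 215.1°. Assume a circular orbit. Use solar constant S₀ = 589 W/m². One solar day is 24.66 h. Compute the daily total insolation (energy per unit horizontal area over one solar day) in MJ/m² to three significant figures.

14.2 MJ/m²

sin δ = sin 25.19° × sin 215.1° = -0.24473, so δ = -14.166°.
cos H₀ = −tan(-61.6°) tan(-14.166°) = -0.4668, H₀ = 2.0565 rad.
Bracket: H₀ sin φ sin δ + cos φ cos δ sin H₀ = 2.0565×-0.87965×-0.24473 + 0.47562×0.96959×0.88435 = 0.442717 + 0.407824 = 0.850541.
Q̄ = (S₀/π) × [bracket] = (589/π) × 0.850541 = 159.46 W/m².
Daily total = Q̄ × 24.66 h × 3600 s/h = 159.46 × 24.66 × 3600 / 10⁶ = 14.16 MJ/m².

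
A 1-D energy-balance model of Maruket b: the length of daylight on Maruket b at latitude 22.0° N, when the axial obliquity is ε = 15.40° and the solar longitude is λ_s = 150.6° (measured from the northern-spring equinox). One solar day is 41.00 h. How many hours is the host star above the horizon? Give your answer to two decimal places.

Solar declination: sin δ = sin ε · sin λ_s = sin 15.40° × sin 150.6° = 0.13036, so δ = +7.491°.
cos H₀ = −tan φ · tan δ = −tan(+22.0°) × tan(+7.491°) = -0.0531, so H₀ = 1.6239 rad = 93.05°.
Daylight = 2H₀/(2π) × 41.00 h = (1.6239/π) × 41.00 = 21.19 h.

21.19 h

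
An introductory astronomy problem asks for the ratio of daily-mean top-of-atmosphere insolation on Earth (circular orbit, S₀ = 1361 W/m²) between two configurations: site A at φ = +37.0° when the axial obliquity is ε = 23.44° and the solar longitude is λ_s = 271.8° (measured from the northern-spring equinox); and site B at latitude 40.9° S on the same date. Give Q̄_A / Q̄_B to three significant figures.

— Configuration A (φ=+37.0°):
Solar declination: sin δ = sin ε · sin λ_s = sin 23.44° × sin 271.8° = -0.39759, so δ = -23.428°.
cos H₀ = −tan(+37.0°) tan(-23.428°) = 0.3265, H₀ = 1.2382 rad.
Bracket: H₀ sin φ sin δ + cos φ cos δ sin H₀ = 1.2382×0.60182×-0.39759 + 0.79864×0.91756×0.94519 = -0.296274 + 0.692635 = 0.396361.
Q̄ = (S₀/π) × [bracket] = (1361/π) × 0.396361 = 171.71 W/m².
— Configuration B (φ=-40.9°):
cos H₀ = −tan(-40.9°) tan(-23.428°) = -0.3753, H₀ = 1.9556 rad.
Bracket: H₀ sin φ sin δ + cos φ cos δ sin H₀ = 1.9556×-0.65474×-0.39759 + 0.75585×0.91756×0.92688 = 0.509078 + 0.642826 = 1.151904.
Q̄ = (S₀/π) × [bracket] = (1361/π) × 1.151904 = 499.03 W/m².
Ratio Q̄_A / Q̄_B = 171.71 / 499.03 = 0.3441.

Q̄_A / Q̄_B ≈ 0.344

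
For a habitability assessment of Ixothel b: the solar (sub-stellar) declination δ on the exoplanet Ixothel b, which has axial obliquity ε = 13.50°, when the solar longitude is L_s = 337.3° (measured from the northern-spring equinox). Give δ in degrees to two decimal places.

δ = -5.17°

sin δ = sin ε · sin L_s = sin 13.50° × sin 337.3° = -0.090088.
δ = arcsin(-0.090088) = -5.17°.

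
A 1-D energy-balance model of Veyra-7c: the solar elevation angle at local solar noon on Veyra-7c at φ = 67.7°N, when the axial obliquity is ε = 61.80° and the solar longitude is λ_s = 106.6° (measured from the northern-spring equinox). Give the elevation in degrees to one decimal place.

Solar declination: sin δ = sin ε · sin λ_s = sin 61.80° × sin 106.6° = 0.84457, so δ = +57.626°.
At local noon the hour angle is zero, so the zenith angle equals |φ − δ| = |+67.7° − (+57.626°)| = 10.074°.
Elevation = 90° − 10.074° = 79.9°.

79.9°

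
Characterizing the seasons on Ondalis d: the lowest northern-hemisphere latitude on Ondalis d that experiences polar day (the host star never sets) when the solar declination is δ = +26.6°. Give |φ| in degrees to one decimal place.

Polar day requires cos H₀ = −tan φ tan δ ≤ −1, i.e. tan φ tan δ ≥ 1.
The boundary is |tan φ| · |tan δ| = 1, so |φ| = 90° − |δ| = 90° − 26.6° = 63.4° in the northern hemisphere.

|φ| = 63.4°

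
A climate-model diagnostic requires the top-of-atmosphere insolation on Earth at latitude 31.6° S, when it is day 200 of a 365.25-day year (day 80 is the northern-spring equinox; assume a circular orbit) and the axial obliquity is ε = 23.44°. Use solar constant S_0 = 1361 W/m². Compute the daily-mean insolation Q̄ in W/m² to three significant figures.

Q̄ ≈ 230 W/m²

Solar longitude: L_s = 360° × (200 − 80)/365.25 = 118.275°.
sin δ = sin 23.44° × sin 118.275° = 0.35033, so δ = +20.507°.
cos h₀ = −tan(-31.6°) tan(+20.507°) = 0.2301, h₀ = 1.3386 rad.
Bracket: h₀ sin ϕ sin δ + cos ϕ cos δ sin h₀ = 1.3386×-0.52399×0.35033 + 0.85173×0.93663×0.97317 = -0.245726 + 0.776352 = 0.530626.
Q̄ = (S_0/π) × [bracket] = (1361/π) × 0.530626 = 229.9 W/m².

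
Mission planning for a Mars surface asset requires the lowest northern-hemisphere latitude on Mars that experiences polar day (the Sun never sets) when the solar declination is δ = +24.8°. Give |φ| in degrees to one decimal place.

|φ| = 65.2°

Polar day requires cos H₀ = −tan φ tan δ ≤ −1, i.e. tan φ tan δ ≥ 1.
The boundary is |tan φ| · |tan δ| = 1, so |φ| = 90° − |δ| = 90° − 24.8° = 65.2° in the northern hemisphere.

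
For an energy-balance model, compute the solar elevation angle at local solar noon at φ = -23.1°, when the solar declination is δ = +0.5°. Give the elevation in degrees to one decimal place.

66.4°

At local noon the hour angle is zero, so the zenith angle equals |φ − δ| = |-23.1° − (+0.500°)| = 23.600°.
Elevation = 90° − 23.600° = 66.4°.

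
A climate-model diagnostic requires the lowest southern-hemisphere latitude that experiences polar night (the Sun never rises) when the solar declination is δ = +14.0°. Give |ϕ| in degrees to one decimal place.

|ϕ| = 76.0°

Polar night requires cos h₀ = −tan ϕ tan δ ≥ 1, i.e. tan ϕ tan δ ≤ −1.
The boundary is |tan ϕ| · |tan δ| = 1, so |ϕ| = 90° − |δ| = 90° − 14.0° = 76.0° in the southern hemisphere.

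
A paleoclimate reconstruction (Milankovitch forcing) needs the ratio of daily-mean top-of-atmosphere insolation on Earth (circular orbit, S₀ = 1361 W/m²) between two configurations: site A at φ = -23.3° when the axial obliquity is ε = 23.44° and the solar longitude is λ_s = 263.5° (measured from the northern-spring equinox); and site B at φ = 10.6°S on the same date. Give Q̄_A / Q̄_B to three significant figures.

— Configuration A (φ=-23.3°):
Solar declination: sin δ = sin ε · sin λ_s = sin 23.44° × sin 263.5° = -0.39523, so δ = -23.280°.
cos H₀ = −tan(-23.3°) tan(-23.280°) = -0.1853, H₀ = 1.7572 rad.
Bracket: H₀ sin φ sin δ + cos φ cos δ sin H₀ = 1.7572×-0.39555×-0.39523 + 0.91845×0.91858×0.98268 = 0.274709 + 0.829057 = 1.103766.
Q̄ = (S₀/π) × [bracket] = (1361/π) × 1.103766 = 478.17 W/m².
— Configuration B (φ=-10.6°):
cos H₀ = −tan(-10.6°) tan(-23.280°) = -0.0805, H₀ = 1.6514 rad.
Bracket: H₀ sin φ sin δ + cos φ cos δ sin H₀ = 1.6514×-0.18395×-0.39523 + 0.98294×0.91858×0.99675 = 0.120061 + 0.899975 = 1.020036.
Q̄ = (S₀/π) × [bracket] = (1361/π) × 1.020036 = 441.90 W/m².
Ratio Q̄_A / Q̄_B = 478.17 / 441.90 = 1.082.

Q̄_A / Q̄_B ≈ 1.08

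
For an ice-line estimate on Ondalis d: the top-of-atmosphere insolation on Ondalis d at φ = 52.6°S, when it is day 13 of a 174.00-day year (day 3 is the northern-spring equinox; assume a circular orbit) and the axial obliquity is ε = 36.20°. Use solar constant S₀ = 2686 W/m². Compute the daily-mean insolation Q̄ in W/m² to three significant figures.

Q̄ ≈ 305 W/m²

Solar longitude: λ_s = 360° × (13 − 3)/174.00 = 20.690°.
sin δ = sin 36.20° × sin 20.690° = 0.20866, so δ = +12.044°.
cos H₀ = −tan(-52.6°) tan(+12.044°) = 0.2791, H₀ = 1.2880 rad.
Bracket: H₀ sin φ sin δ + cos φ cos δ sin H₀ = 1.2880×-0.79441×0.20866 + 0.60738×0.97799×0.96027 = -0.213501 + 0.570411 = 0.356910.
Q̄ = (S₀/π) × [bracket] = (2686/π) × 0.356910 = 305.2 W/m².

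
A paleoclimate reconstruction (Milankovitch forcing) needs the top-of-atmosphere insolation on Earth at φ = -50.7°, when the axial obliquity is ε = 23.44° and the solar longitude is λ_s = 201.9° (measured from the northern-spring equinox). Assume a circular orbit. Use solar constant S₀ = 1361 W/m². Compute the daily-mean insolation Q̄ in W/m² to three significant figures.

Q̄ ≈ 354 W/m²

Solar declination: sin δ = sin ε · sin λ_s = sin 23.44° × sin 201.9° = -0.14837, so δ = -8.532°.
cos H₀ = −tan(-50.7°) tan(-8.532°) = -0.1833, H₀ = 1.7551 rad.
Bracket: H₀ sin φ sin δ + cos φ cos δ sin H₀ = 1.7551×-0.77384×-0.14837 + 0.63338×0.98893×0.98306 = 0.201511 + 0.615758 = 0.817269.
Q̄ = (S₀/π) × [bracket] = (1361/π) × 0.817269 = 354.1 W/m².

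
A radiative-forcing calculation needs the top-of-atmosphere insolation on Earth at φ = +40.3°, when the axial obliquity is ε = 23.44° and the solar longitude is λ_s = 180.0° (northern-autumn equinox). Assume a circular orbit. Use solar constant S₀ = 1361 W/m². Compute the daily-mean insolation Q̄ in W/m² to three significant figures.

Solar declination: sin δ = sin ε · sin λ_s = sin 23.44° × sin 180.0° = 0.00000, so δ = +0.000°.
cos H₀ = −tan(+40.3°) tan(+0.000°) = -0.0000, H₀ = 1.5708 rad.
Bracket: H₀ sin φ sin δ + cos φ cos δ sin H₀ = 1.5708×0.64679×0.00000 + 0.76267×1.00000×1.00000 = 0.000000 + 0.762670 = 0.762670.
Q̄ = (S₀/π) × [bracket] = (1361/π) × 0.762670 = 330.4 W/m².

Q̄ ≈ 330 W/m²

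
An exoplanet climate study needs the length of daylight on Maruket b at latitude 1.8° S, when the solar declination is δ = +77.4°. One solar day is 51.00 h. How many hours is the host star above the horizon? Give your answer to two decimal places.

23.21 h

cos h₀ = −tan ϕ · tan δ = −tan(-1.8°) × tan(+77.400°) = 0.1406, so h₀ = 1.4297 rad = 81.92°.
Daylight = 2h₀/(2π) × 51.00 h = (1.4297/π) × 51.00 = 23.21 h.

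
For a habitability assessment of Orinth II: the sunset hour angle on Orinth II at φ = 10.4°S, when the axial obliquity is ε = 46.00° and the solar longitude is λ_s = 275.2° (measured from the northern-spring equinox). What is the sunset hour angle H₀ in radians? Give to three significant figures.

Solar declination: sin δ = sin ε · sin λ_s = sin 46.00° × sin 275.2° = -0.71638, so δ = -45.756°.
cos H₀ = −tan φ · tan δ = −tan(-10.4°) × tan(-45.756°) = -0.1884, so H₀ = 1.7604 rad = 100.86°.

H₀ = 1.76 rad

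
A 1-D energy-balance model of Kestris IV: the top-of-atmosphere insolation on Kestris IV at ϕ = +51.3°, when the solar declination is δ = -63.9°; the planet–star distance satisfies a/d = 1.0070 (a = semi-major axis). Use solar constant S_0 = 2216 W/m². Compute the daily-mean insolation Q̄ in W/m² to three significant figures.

Q̄ ≈ 0.00 W/m²

cos h₀ = −tan(+51.3°) tan(-63.900°) = 2.5479 ≥ 1 ⇒ polar night, h₀ = 0 and Q̄ = 0.
Inverse-square distance factor (a/d)² = 1.0070² = 1.014049.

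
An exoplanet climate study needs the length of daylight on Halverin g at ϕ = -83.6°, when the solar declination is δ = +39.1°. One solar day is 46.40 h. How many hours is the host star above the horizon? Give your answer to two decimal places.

0.00 h

cos h₀ = −tan ϕ · tan δ = 7.2452 ≥ 1, so the host star never rises (polar night) and h₀ = 0.
Daylight = 2h₀/(2π) × 46.40 h = (0.0000/π) × 46.40 = 0.00 h.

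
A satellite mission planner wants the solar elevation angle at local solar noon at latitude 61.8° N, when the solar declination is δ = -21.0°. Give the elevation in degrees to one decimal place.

At local noon the hour angle is zero, so the zenith angle equals |ϕ − δ| = |+61.8° − (-21.000°)| = 82.800°.
Elevation = 90° − 82.800° = 7.2°.

7.2°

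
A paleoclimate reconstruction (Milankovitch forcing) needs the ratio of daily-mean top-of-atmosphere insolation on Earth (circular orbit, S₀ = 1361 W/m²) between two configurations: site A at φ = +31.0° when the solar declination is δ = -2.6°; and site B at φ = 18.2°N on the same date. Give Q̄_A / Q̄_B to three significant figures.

Q̄_A / Q̄_B ≈ 0.885

— Configuration A (φ=+31.0°):
cos H₀ = −tan(+31.0°) tan(-2.600°) = 0.0273, H₀ = 1.5435 rad.
Bracket: H₀ sin φ sin δ + cos φ cos δ sin H₀ = 1.5435×0.51504×-0.04536 + 0.85717×0.99897×0.99963 = -0.036060 + 0.855970 = 0.819910.
Q̄ = (S₀/π) × [bracket] = (1361/π) × 0.819910 = 355.20 W/m².
— Configuration B (φ=+18.2°):
cos H₀ = −tan(+18.2°) tan(-2.600°) = 0.0149, H₀ = 1.5559 rad.
Bracket: H₀ sin φ sin δ + cos φ cos δ sin H₀ = 1.5559×0.31233×-0.04536 + 0.94997×0.99897×0.99989 = -0.022043 + 0.948887 = 0.926844.
Q̄ = (S₀/π) × [bracket] = (1361/π) × 0.926844 = 401.53 W/m².
Ratio Q̄_A / Q̄_B = 355.20 / 401.53 = 0.8846.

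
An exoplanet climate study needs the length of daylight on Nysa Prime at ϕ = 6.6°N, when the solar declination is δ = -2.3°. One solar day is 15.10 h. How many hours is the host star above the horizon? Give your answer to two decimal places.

cos h₀ = −tan ϕ · tan δ = −tan(+6.6°) × tan(-2.300°) = 0.0046, so h₀ = 1.5661 rad = 89.73°.
Daylight = 2h₀/(2π) × 15.10 h = (1.5661/π) × 15.10 = 7.53 h.

7.53 h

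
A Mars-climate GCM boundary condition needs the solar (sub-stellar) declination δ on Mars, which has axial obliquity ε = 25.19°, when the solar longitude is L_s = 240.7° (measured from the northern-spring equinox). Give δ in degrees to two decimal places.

δ = -21.79°

sin δ = sin ε · sin L_s = sin 25.19° × sin 240.7° = -0.371171.
δ = arcsin(-0.371171) = -21.79°.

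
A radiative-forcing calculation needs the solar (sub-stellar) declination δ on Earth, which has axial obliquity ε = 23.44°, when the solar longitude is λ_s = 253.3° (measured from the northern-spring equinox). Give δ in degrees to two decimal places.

δ = -22.40°

sin δ = sin ε · sin λ_s = sin 23.44° × sin 253.3° = -0.381011.
δ = arcsin(-0.381011) = -22.40°.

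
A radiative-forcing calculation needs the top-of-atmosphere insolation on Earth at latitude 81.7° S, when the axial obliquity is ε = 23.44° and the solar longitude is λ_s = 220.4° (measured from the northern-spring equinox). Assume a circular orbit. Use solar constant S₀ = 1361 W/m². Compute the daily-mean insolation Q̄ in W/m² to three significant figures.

Q̄ ≈ 347 W/m²

Solar declination: sin δ = sin ε · sin λ_s = sin 23.44° × sin 220.4° = -0.25781, so δ = -14.940°.
cos H₀ = −tan(-81.7°) tan(-14.940°) = -1.8291 ≤ −1 ⇒ polar day, H₀ = π.
Bracket: H₀ sin φ sin δ + cos φ cos δ sin H₀ = 3.1416×-0.98953×-0.25781 + 0.14436×0.96619×0.00000 = 0.801456 + 0.000000 = 0.801456.
Q̄ = (S₀/π) × [bracket] = (1361/π) × 0.801456 = 347.2 W/m².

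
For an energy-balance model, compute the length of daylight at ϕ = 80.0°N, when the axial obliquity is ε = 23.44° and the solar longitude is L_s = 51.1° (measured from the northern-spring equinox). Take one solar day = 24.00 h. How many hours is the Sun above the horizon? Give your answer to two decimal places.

Solar declination: sin δ = sin ε · sin L_s = sin 23.44° × sin 51.1° = 0.30958, so δ = +18.034°.
Sunrise equation: cos h₀ = −tan ϕ · tan δ = -1.8464 ≤ −1, so the Sun never sets (polar day) and h₀ = π.
Daylight = 2h₀/(2π) × 24.00 h = (3.1416/π) × 24.00 = 24.00 h.

24.00 h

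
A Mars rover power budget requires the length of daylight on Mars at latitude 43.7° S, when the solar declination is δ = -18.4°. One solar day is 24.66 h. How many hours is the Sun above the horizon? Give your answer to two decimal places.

14.87 h

cos h₀ = −tan ϕ · tan δ = −tan(-43.7°) × tan(-18.400°) = -0.3179, so h₀ = 1.8943 rad = 108.54°.
Daylight = 2h₀/(2π) × 24.66 h = (1.8943/π) × 24.66 = 14.87 h.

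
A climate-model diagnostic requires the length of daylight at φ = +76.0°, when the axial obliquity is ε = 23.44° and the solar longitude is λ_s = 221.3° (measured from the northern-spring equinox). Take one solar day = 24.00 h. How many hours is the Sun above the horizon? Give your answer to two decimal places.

0.00 h

Solar declination: sin δ = sin ε · sin λ_s = sin 23.44° × sin 221.3° = -0.26254, so δ = -15.221°.
cos H₀ = −tan φ · tan δ = 1.0913 ≥ 1, so the Sun never rises (polar night) and H₀ = 0.
Daylight = 2H₀/(2π) × 24.00 h = (0.0000/π) × 24.00 = 0.00 h.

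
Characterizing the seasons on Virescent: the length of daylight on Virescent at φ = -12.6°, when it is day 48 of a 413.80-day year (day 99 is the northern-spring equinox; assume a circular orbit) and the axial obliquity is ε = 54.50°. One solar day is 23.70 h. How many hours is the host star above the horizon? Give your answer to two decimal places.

13.02 h

Solar longitude: λ_s = 360° × (48 − 99)/413.80 = -44.369°, i.e. -44.369° + 360° = 315.631°.
sin δ = sin 54.50° × sin 315.631° = -0.56929, so δ = -34.701°.
cos H₀ = −tan φ · tan δ = −tan(-12.6°) × tan(-34.701°) = -0.1548, so H₀ = 1.7262 rad = 98.90°.
Daylight = 2H₀/(2π) × 23.70 h = (1.7262/π) × 23.70 = 13.02 h.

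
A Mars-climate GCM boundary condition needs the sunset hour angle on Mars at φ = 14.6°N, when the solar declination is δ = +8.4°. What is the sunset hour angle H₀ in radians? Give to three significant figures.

H₀ = 1.61 rad

cos H₀ = −tan φ · tan δ = −tan(+14.6°) × tan(+8.400°) = -0.0385, so H₀ = 1.6093 rad = 92.20°.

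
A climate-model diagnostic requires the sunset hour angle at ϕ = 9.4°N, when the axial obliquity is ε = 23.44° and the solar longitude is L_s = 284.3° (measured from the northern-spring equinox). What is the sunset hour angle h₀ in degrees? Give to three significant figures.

Solar declination: sin δ = sin ε · sin L_s = sin 23.44° × sin 284.3° = -0.38546, so δ = -22.673°.
cos h₀ = −tan ϕ · tan δ = −tan(+9.4°) × tan(-22.673°) = 0.0692, so h₀ = 1.5016 rad = 86.03°.

h₀ = 86.0°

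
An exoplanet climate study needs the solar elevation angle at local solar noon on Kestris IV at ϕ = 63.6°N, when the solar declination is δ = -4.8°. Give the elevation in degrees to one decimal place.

21.6°

At local noon the hour angle is zero, so the zenith angle equals |ϕ − δ| = |+63.6° − (-4.800°)| = 68.400°.
Elevation = 90° − 68.400° = 21.6°.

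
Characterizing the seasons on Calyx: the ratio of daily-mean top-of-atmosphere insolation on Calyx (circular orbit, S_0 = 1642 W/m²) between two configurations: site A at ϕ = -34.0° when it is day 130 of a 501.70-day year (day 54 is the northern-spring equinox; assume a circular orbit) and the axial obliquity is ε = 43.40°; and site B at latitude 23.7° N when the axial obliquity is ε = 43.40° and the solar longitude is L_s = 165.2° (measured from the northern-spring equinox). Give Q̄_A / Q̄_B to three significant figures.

Q̄_A / Q̄_B ≈ 0.264

— Configuration A (ϕ=-34.0°):
Solar longitude: L_s = 360° × (130 − 54)/501.70 = 54.535°.
sin δ = sin 43.40° × sin 54.535° = 0.55961, so δ = +34.029°.
cos h₀ = −tan(-34.0°) tan(+34.029°) = 0.4555, h₀ = 1.0979 rad.
Bracket: h₀ sin ϕ sin δ + cos ϕ cos δ sin h₀ = 1.0979×-0.55919×0.55961 + 0.82904×0.82876×0.89026 = -0.343564 + 0.611676 = 0.268112.
Q̄ = (S_0/π) × [bracket] = (1642/π) × 0.268112 = 140.13 W/m².
— Configuration B (ϕ=+23.7°):
Solar declination: sin δ = sin ε · sin L_s = sin 43.40° × sin 165.2° = 0.17551, so δ = +10.109°.
cos h₀ = −tan(+23.7°) tan(+10.109°) = -0.0783, h₀ = 1.6491 rad.
Bracket: h₀ sin ϕ sin δ + cos ϕ cos δ sin h₀ = 1.6491×0.40195×0.17551 + 0.91566×0.98448×0.99693 = 0.116338 + 0.898682 = 1.015020.
Q̄ = (S_0/π) × [bracket] = (1642/π) × 1.015020 = 530.52 W/m².
Ratio Q̄_A / Q̄_B = 140.13 / 530.52 = 0.2641.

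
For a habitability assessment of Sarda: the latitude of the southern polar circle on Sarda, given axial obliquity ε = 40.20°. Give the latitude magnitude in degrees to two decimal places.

49.80°

The polar circle is the lowest latitude that experiences at least one full rotation of continuous darkness at the northern-summer solstice; it lies at |ϕ| = 90° − ε = 90° − 40.20° = 49.80°.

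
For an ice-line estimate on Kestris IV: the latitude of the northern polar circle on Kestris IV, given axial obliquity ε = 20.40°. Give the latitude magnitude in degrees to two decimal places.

69.60°

The polar circle is the lowest latitude that experiences at least one full rotation of continuous daylight at the northern-summer solstice; it lies at |ϕ| = 90° − ε = 90° − 20.40° = 69.60°.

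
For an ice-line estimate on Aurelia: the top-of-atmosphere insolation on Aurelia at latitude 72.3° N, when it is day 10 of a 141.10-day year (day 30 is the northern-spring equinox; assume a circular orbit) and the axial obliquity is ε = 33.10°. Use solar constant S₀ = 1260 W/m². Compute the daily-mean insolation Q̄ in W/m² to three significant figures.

Q̄ ≈ 0.00 W/m²

Solar longitude: λ_s = 360° × (10 − 30)/141.10 = -51.028°, i.e. -51.028° + 360° = 308.972°.
sin δ = sin 33.10° × sin 308.972° = -0.42457, so δ = -25.123°.
cos H₀ = −tan(+72.3°) tan(-25.123°) = 1.4693 ≥ 1 ⇒ polar night, H₀ = 0 and Q̄ = 0.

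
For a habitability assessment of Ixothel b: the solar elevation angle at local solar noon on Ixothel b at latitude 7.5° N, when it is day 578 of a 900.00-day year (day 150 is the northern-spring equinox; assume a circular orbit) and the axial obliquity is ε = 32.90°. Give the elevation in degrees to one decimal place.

Solar longitude: λ_s = 360° × (578 − 150)/900.00 = 171.200°.
sin δ = sin 32.90° × sin 171.200° = 0.08310, so δ = +4.767°.
At local noon the hour angle is zero, so the zenith angle equals |φ − δ| = |+7.5° − (+4.767°)| = 2.733°.
Elevation = 90° − 2.733° = 87.3°.

87.3°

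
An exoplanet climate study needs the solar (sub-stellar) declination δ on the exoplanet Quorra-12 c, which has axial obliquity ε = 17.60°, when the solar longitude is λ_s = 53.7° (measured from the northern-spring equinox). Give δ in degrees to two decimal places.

sin δ = sin ε · sin λ_s = sin 17.60° × sin 53.7° = 0.243688.
δ = arcsin(0.243688) = +14.10°.

δ = +14.10°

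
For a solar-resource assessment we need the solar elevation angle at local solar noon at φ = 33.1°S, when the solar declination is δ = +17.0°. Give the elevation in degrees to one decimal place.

At local noon the hour angle is zero, so the zenith angle equals |φ − δ| = |-33.1° − (+17.000°)| = 50.100°.
Elevation = 90° − 50.100° = 39.9°.

39.9°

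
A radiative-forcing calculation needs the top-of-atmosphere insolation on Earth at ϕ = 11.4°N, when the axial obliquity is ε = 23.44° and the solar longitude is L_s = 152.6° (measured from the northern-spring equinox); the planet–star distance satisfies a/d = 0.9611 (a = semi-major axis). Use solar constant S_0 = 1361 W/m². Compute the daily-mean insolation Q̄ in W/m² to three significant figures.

Q̄ ≈ 409 W/m²

Solar declination: sin δ = sin ε · sin L_s = sin 23.44° × sin 152.6° = 0.18306, so δ = +10.548°.
cos h₀ = −tan(+11.4°) tan(+10.548°) = -0.0375, h₀ = 1.6084 rad.
Bracket: h₀ sin ϕ sin δ + cos ϕ cos δ sin h₀ = 1.6084×0.19766×0.18306 + 0.98027×0.98310×0.99929 = 0.058198 + 0.963019 = 1.021217.
Inverse-square distance factor (a/d)² = 0.9611² = 0.923713.
Q̄ = (S_0/π) × 0.923713 × [bracket] = (1361/π) × 0.923713 × 1.021217 = 408.7 W/m².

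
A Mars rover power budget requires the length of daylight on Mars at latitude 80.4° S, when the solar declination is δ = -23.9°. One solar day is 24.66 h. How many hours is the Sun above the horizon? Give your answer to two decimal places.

Sunrise equation: cos H₀ = −tan φ · tan δ = -2.6200 ≤ −1, so the Sun never sets (polar day) and H₀ = π.
Daylight = 2H₀/(2π) × 24.66 h = (3.1416/π) × 24.66 = 24.66 h.

24.66 h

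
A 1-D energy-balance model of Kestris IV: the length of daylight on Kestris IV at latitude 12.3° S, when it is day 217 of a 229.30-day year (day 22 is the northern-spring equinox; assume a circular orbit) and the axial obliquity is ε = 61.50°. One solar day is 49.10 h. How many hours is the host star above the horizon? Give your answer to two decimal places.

Solar longitude: L_s = 360° × (217 − 22)/229.30 = 306.149°.
sin δ = sin 61.50° × sin 306.149° = -0.70963, so δ = -45.205°.
cos h₀ = −tan ϕ · tan δ = −tan(-12.3°) × tan(-45.205°) = -0.2196, so h₀ = 1.7922 rad = 102.69°.
Daylight = 2h₀/(2π) × 49.10 h = (1.7922/π) × 49.10 = 28.01 h.

28.01 h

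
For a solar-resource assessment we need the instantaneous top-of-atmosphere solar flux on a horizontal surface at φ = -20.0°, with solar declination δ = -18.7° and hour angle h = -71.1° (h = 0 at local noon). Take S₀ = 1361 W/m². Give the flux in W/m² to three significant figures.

cos θ_z = sin φ sin δ + cos φ cos δ cos h = 0.109656 + 0.288315 = 0.397971.
Flux = S₀ · cos θ_z = 1361 × 0.397971 = 541.6 W/m².

542 W/m²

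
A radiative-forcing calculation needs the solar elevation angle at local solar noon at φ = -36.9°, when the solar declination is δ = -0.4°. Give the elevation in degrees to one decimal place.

At local noon the hour angle is zero, so the zenith angle equals |φ − δ| = |-36.9° − (-0.400°)| = 36.500°.
Elevation = 90° − 36.500° = 53.5°.

53.5°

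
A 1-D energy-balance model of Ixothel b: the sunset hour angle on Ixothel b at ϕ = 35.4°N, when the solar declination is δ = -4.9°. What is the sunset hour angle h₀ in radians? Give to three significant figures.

cos h₀ = −tan ϕ · tan δ = −tan(+35.4°) × tan(-4.900°) = 0.0609, so h₀ = 1.5098 rad = 86.51°.

h₀ = 1.51 rad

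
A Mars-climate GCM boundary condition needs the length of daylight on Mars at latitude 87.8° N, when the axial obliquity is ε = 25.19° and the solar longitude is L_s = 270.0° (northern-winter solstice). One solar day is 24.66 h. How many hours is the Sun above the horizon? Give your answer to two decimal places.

Solar declination: sin δ = sin ε · sin L_s = sin 25.19° × sin 270.0° = -0.42562, so δ = -25.190°.
cos h₀ = −tan ϕ · tan δ = 12.2436 ≥ 1, so the Sun never rises (polar night) and h₀ = 0.
Daylight = 2h₀/(2π) × 24.66 h = (0.0000/π) × 24.66 = 0.00 h.

0.00 h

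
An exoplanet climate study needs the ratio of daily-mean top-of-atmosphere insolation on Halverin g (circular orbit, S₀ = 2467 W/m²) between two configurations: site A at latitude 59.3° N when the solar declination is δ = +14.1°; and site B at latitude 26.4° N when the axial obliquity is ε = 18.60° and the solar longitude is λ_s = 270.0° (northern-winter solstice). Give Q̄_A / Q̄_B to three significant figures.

— Configuration A (φ=+59.3°):
cos H₀ = −tan(+59.3°) tan(+14.100°) = -0.4230, H₀ = 2.0076 rad.
Bracket: H₀ sin φ sin δ + cos φ cos δ sin H₀ = 2.0076×0.85985×0.24362 + 0.51054×0.96987×0.90611 = 0.420545 + 0.448667 = 0.869212.
Q̄ = (S₀/π) × [bracket] = (2467/π) × 0.869212 = 682.57 W/m².
— Configuration B (φ=+26.4°):
Solar declination: sin δ = sin ε · sin λ_s = sin 18.60° × sin 270.0° = -0.31896, so δ = -18.600°.
cos H₀ = −tan(+26.4°) tan(-18.600°) = 0.1671, H₀ = 1.4030 rad.
Bracket: H₀ sin φ sin δ + cos φ cos δ sin H₀ = 1.4030×0.44464×-0.31896 + 0.89571×0.94777×0.98595 = -0.198977 + 0.837000 = 0.638023.
Q̄ = (S₀/π) × [bracket] = (2467/π) × 0.638023 = 501.02 W/m².
Ratio Q̄_A / Q̄_B = 682.57 / 501.02 = 1.362.

Q̄_A / Q̄_B ≈ 1.36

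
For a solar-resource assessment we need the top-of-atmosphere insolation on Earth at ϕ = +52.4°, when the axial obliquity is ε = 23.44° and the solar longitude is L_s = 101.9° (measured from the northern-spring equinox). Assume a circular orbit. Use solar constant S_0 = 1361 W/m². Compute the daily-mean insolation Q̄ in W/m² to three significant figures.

Q̄ ≈ 491 W/m²

Solar declination: sin δ = sin ε · sin L_s = sin 23.44° × sin 101.9° = 0.38924, so δ = +22.907°.
cos h₀ = −tan(+52.4°) tan(+22.907°) = -0.5487, h₀ = 2.1516 rad.
Bracket: h₀ sin ϕ sin δ + cos ϕ cos δ sin h₀ = 2.1516×0.79229×0.38924 + 0.61015×0.92114×0.83601 = 0.663534 + 0.469866 = 1.133400.
Q̄ = (S_0/π) × [bracket] = (1361/π) × 1.133400 = 491.0 W/m².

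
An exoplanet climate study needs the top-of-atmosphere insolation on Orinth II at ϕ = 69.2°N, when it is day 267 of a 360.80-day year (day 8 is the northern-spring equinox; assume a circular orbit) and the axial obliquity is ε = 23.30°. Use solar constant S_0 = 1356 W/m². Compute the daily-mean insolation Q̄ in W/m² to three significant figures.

Solar longitude: L_s = 360° × (267 − 8)/360.80 = 258.426°.
sin δ = sin 23.30° × sin 258.426° = -0.38750, so δ = -22.799°.
cos h₀ = −tan(+69.2°) tan(-22.799°) = 1.1066 ≥ 1 ⇒ polar night, h₀ = 0 and Q̄ = 0.

Q̄ ≈ 0.00 W/m²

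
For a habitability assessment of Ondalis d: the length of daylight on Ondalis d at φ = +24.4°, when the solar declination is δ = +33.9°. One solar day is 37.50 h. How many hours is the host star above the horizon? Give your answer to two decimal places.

22.45 h

cos H₀ = −tan φ · tan δ = −tan(+24.4°) × tan(+33.900°) = -0.3048, so H₀ = 1.8805 rad = 107.75°.
Daylight = 2H₀/(2π) × 37.50 h = (1.8805/π) × 37.50 = 22.45 h.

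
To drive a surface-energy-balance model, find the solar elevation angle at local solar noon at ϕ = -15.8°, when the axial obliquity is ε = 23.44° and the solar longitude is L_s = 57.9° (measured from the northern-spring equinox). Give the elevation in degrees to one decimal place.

Solar declination: sin δ = sin ε · sin L_s = sin 23.44° × sin 57.9° = 0.33698, so δ = +19.693°.
At local noon the hour angle is zero, so the zenith angle equals |ϕ − δ| = |-15.8° − (+19.693°)| = 35.493°.
Elevation = 90° − 35.493° = 54.5°.

54.5°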